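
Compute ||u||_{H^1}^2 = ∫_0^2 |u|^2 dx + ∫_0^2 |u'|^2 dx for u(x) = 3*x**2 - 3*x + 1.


||u||_{H^1}^2 = 288/5

The H^1 norm (squared) on an interval (0, L) is
  ||u||_{H^1}^2 = ∫_0^L u(x)^2 dx + ∫_0^L u'(x)^2 dx.
Compute u'(x) = 6*x - 3.
Then u(x)^2 = 9*x**4 - 18*x**3 + 15*x**2 - 6*x + 1 and u'(x)^2 = 36*x**2 - 36*x + 9.
Integrate each monomial from 0 to 2 using ∫_0^2 c·x^n dx = c·2^(n+1)/(n+1):
  ∫_0^2 u(x)^2 dx = ∫_0^2 (9*x^4 - 18*x^3 + 15*x^2 - 6*x + 1) dx. Term by term:
    ∫_0^2 9*x^4 dx = 288/5;  ∫_0^2 -18*x^3 dx = -72;  ∫_0^2 15*x^2 dx = 40;
    ∫_0^2 -6*x dx = -12;  ∫_0^2 1 dx = 2.
  Sum: 288/5 − 72 + 40 − 12 + 2 = 78/5.
  ∫_0^2 u'(x)^2 dx = ∫_0^2 (36*x^2 - 36*x + 9) dx. Term by term:
    ∫_0^2 36*x^2 dx = 96;  ∫_0^2 -36*x dx = -72;  ∫_0^2 9 dx = 18.
  Sum: 96 − 72 + 18 = 42.
Adding: ||u||_{H^1}^2 = 78/5 + 42 = 288/5.


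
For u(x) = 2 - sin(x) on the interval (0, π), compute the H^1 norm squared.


||u||_{H^1(0,π)}^2 = -8 + 5*π

u'(x) = -cos(x).
Expand u² and (u')² and integrate term by term on (0, π), using: for integers n ≥ 1, ∫_0^π sin²(nx) dx = ∫_0^π cos²(nx) dx = π/2; for n ≠ n', ∫_0^π sin(nx)sin(n'x) dx = ∫_0^π cos(nx)cos(n'x) dx = 0; and by product-to-sum, ∫_0^π sin(nx)cos(n'x) dx = ½∫_0^π [sin((n+n')x) + sin((n−n')x)] dx, which is 0 when n+n' is even and 2n/(n²−n'²) when n+n' is odd (it need not vanish on (0, π)). For the constant mode: ∫_0^π 1 dx = π, ∫_0^π cos(nx) dx = 0, ∫_0^π sin(nx) dx = (1−(−1)^n)/n.
  u² squared terms: (2)²·∫1 dx = 4·π = 4*π;  (-1)²·∫sin(x)² dx = 1·π/2 = π/2.
  u² cross terms: 2·(2)·(-1)·∫1·sin(x) dx = -4·(2) = -8.
  So ∫_0^π u² dx = 4*π + π/2 − 8 = -8 + 9*π/2.
  (u')² squared terms: (-1)²·∫cos(x)² dx = 1·π/2 = π/2.
  So ∫_0^π (u')² dx = π/2.
||u||_{H^1}^2 = (-8 + 9*π/2) + (π/2) = -8 + 5*π.


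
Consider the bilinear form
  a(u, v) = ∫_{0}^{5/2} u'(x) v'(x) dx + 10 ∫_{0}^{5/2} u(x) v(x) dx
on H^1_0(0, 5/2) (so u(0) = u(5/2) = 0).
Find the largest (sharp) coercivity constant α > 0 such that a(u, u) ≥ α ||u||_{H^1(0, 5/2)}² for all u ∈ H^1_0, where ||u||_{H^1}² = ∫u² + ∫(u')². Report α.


α = 1

Coercivity of a(·,·) on H^1_0(0, 5/2) means a(u, u) ≥ α ||u||_{H^1}² for every u ∈ H^1_0.
The interval has length L = 5/2, and Poincaré/coercivity depend only on L. Here a(u, u) = ∫(u')² + (10)·∫u².
Here c = 10 ≥ 1, so a(u,u) = ∫(u')² + c∫u² ≥ ∫(u')² + ∫u² = ||u||_{H^1}², i.e. α = 1 works. No larger α is possible: a(u,u) ≥ α||u||_{H^1}² means (1−α)∫(u')² ≥ (α−c)∫u², and for the modes u_n = sin(nπ(x−x₀)/L) (x₀ the left endpoint) one has ∫u_n²/∫(u_n')² = (L/(nπ))² → 0, so a(u_n,u_n)/||u_n||_{H^1}² → 1. Hence the optimal constant is α = 1.
Therefore α = 1.


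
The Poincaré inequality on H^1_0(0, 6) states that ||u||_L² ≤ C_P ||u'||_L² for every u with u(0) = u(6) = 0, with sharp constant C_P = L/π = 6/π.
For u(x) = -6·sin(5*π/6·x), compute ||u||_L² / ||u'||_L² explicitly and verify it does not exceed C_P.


||u||_L² / ||u'||_L² = 6/(5*π) < C_P = 6/π.

u(x) = -6·sin(5*π/6·x), so u'(x) = -5*π*cos(5*π*x/6).
Writing u(x) = A·sin(kπx/L) with A = -6 and k = 5, use ∫_0^L sin²(kπx/L) dx = L/2 and ∫_0^L cos²(kπx/L) dx = L/2.
u² = 36·sin²(5*π/6·x) and (u')² = 25*π^2·cos²(5*π/6·x), and each of sin², cos² integrates to L/2 = 3 over (0, 6).
∫_0^6 u² dx = 108, so ||u||_L² = 6*sqrt(3).
∫_0^6 (u')² dx = 75*π^2, so ||u'||_L² = 5*sqrt(3)*π.
Ratio ||u||_L² / ||u'||_L² = 6/(5*π).
Sharp Poincaré constant on H^1_0(0, 6) is C_P = L/π = 6/π, achieved by sin(π/6·x).
This is the k = 5 harmonic; the ratio L/(kπ) is strictly less than C_P = L/π, consistent with the sharp inequality ||u||_L² ≤ C_P ||u'||_L².


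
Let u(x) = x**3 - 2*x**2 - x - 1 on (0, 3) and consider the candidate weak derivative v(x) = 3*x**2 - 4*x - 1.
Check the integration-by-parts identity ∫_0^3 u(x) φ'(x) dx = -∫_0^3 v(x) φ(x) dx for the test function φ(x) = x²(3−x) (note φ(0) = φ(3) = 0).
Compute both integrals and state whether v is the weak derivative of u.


LHS = -351/20, RHS = -351/20. Yes, v = u' weakly.

u(x) = x**3 - 2*x**2 - x - 1, classical derivative u'(x) = 3*x**2 - 4*x - 1.
φ(x) = x²(3−x), so φ'(x) = 3*x*(2 - x).
Note φ(0) = φ(3) = 0, so the boundary term u·φ vanishes.
LHS = ∫_0^3 u(x) φ'(x) dx = ∫_0^3 (-3*x^5 + 12*x^4 - 9*x^3 - 3*x^2 - 6*x) dx. Term by term:
  ∫_0^3 -3*x^5 dx = -729/2;  ∫_0^3 12*x^4 dx = 2916/5;  ∫_0^3 -9*x^3 dx = -729/4;
  ∫_0^3 -3*x^2 dx = -27;  ∫_0^3 -6*x dx = -27.
Sum: -729/2 + 2916/5 − 729/4 − 27 − 27 = -351/20.
So LHS = -351/20.
∫_0^3 v(x) φ(x) dx = ∫_0^3 (-3*x^5 + 13*x^4 - 11*x^3 - 3*x^2) dx. Term by term:
  ∫_0^3 -3*x^5 dx = -729/2;  ∫_0^3 13*x^4 dx = 3159/5;  ∫_0^3 -11*x^3 dx = -891/4;
  ∫_0^3 -3*x^2 dx = -27.
Sum: -729/2 + 3159/5 − 891/4 − 27 = 351/20.
So RHS = -∫_0^3 v(x) φ(x) dx = -351/20.
LHS = RHS, so the identity holds for this test φ.
Moreover u is smooth here and v(x) = u'(x) = 3*x**2 - 4*x - 1 pointwise, so the identity holds for every test function. Hence v is the weak derivative of u.


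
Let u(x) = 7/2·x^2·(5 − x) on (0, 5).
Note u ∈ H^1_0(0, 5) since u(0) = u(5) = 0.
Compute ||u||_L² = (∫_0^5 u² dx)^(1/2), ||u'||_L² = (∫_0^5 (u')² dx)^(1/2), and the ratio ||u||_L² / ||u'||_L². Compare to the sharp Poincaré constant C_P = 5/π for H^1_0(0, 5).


||u||_L² / ||u'||_L² = 5*sqrt(14)/14 < C_P = 5/π.

u(x) = 7/2·x^2·(5 − x), so u'(x) = 7*x*(10 - 3*x)/2.
u(x) = 7/2·x^2·(5 − x) vanishes at x = 0 and x = 5, so u ∈ H^1_0(0, 5). Differentiate via the product rule and integrate the resulting polynomials term by term.
  ∫_0^5 u² dx = ∫_0^5 (49*x^6/4 - 245*x^5/2 + 1225*x^4/4) dx. Term by term:
    ∫_0^5 49*x^6/4 dx = 546875/4;  ∫_0^5 -245*x^5/2 dx = -3828125/12;  ∫_0^5 1225*x^4/4 dx = 765625/4.
  Sum: 546875/4 − 3828125/12 + 765625/4 = 109375/12.
  ∫_0^5 (u')² dx = ∫_0^5 (441*x^4/4 - 735*x^3 + 1225*x^2) dx. Term by term:
    ∫_0^5 441*x^4/4 dx = 275625/4;  ∫_0^5 -735*x^3 dx = -459375/4;  ∫_0^5 1225*x^2 dx = 153125/3.
  Sum: 275625/4 − 459375/4 + 153125/3 = 30625/6.
∫_0^5 u² dx = 109375/12, so ||u||_L² = 125*sqrt(21)/6.
∫_0^5 (u')² dx = 30625/6, so ||u'||_L² = 175*sqrt(6)/6.
Ratio ||u||_L² / ||u'||_L² = 5*sqrt(14)/14.
Sharp Poincaré constant on H^1_0(0, 5) is C_P = L/π = 5/π, achieved by sin(π/5·x).
A polynomial bump cannot attain the sharp Poincaré constant (only the first sine eigenfunction does), so the ratio is strictly less than C_P, consistent with ||u||_L² ≤ C_P ||u'||_L².


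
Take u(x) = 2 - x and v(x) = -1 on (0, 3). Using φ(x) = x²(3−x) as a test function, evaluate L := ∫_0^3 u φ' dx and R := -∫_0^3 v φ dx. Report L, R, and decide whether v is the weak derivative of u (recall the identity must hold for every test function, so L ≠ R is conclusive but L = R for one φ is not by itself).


LHS = 27/4, RHS = 27/4. Yes, v = u' weakly.

u(x) = 2 - x, classical derivative u'(x) = -1.
φ(x) = x²(3−x), so φ'(x) = 3*x*(2 - x).
Note φ(0) = φ(3) = 0, so the boundary term u·φ vanishes.
LHS = ∫_0^3 u(x) φ'(x) dx = ∫_0^3 (3*x^3 - 12*x^2 + 12*x) dx. Term by term:
  ∫_0^3 3*x^3 dx = 243/4;  ∫_0^3 -12*x^2 dx = -108;  ∫_0^3 12*x dx = 54.
Sum: 243/4 − 108 + 54 = 27/4.
So LHS = 27/4.
∫_0^3 v(x) φ(x) dx = ∫_0^3 (x^3 - 3*x^2) dx. Term by term:
  ∫_0^3 x^3 dx = 81/4;  ∫_0^3 -3*x^2 dx = -27.
Sum: 81/4 − 27 = -27/4.
So RHS = -∫_0^3 v(x) φ(x) dx = 27/4.
LHS = RHS, so the identity holds for this test φ.
Moreover u is smooth here and v(x) = u'(x) = -1 pointwise, so the identity holds for every test function. Hence v is the weak derivative of u.


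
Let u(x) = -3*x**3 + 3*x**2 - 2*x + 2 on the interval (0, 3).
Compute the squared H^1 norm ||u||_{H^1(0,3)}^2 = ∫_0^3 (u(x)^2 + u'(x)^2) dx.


||u||_{H^1}^2 = 125337/35

The H^1 norm (squared) on an interval (0, L) is
  ||u||_{H^1}^2 = ∫_0^L u(x)^2 dx + ∫_0^L u'(x)^2 dx.
Compute u'(x) = -9*x**2 + 6*x - 2.
Then u(x)^2 = 9*x**6 - 18*x**5 + 21*x**4 - 24*x**3 + 16*x**2 - 8*x + 4 and u'(x)^2 = 81*x**4 - 108*x**3 + 72*x**2 - 24*x + 4.
Integrate each monomial from 0 to 3 using ∫_0^3 c·x^n dx = c·3^(n+1)/(n+1):
  ∫_0^3 u(x)^2 dx = ∫_0^3 (9*x^6 - 18*x^5 + 21*x^4 - 24*x^3 + 16*x^2 - 8*x + 4) dx. Term by term:
    ∫_0^3 9*x^6 dx = 19683/7;  ∫_0^3 -18*x^5 dx = -2187;  ∫_0^3 21*x^4 dx = 5103/5;
    ∫_0^3 -24*x^3 dx = -486;  ∫_0^3 16*x^2 dx = 144;  ∫_0^3 -8*x dx = -36;
    ∫_0^3 4 dx = 12.
  Sum: 19683/7 − 2187 + 5103/5 − 486 + 144 − 36 + 12 = 44781/35.
  ∫_0^3 u'(x)^2 dx = ∫_0^3 (81*x^4 - 108*x^3 + 72*x^2 - 24*x + 4) dx. Term by term:
    ∫_0^3 81*x^4 dx = 19683/5;  ∫_0^3 -108*x^3 dx = -2187;  ∫_0^3 72*x^2 dx = 648;
    ∫_0^3 -24*x dx = -108;  ∫_0^3 4 dx = 12.
  Sum: 19683/5 − 2187 + 648 − 108 + 12 = 11508/5.
Adding: ||u||_{H^1}^2 = 44781/35 + 11508/5 = 125337/35.


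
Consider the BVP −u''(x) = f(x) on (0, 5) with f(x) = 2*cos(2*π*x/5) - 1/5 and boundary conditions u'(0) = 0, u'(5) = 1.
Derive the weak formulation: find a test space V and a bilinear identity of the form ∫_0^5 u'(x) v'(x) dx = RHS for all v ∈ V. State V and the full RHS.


V = H^1(0, 5) (v unrestricted at boundary; u is determined up to an additive constant); weak form: ∫_0^5 u'v' dx = ∫_0^5 (2*cos(2*π*x/5) - 1/5) v dx + v(5) for all v ∈ V.

Multiply both sides by a test function v and integrate from 0 to 5:
  ∫_0^5 −u''(x) v(x) dx = ∫_0^5 f(x) v(x) dx.
Integrate the LHS by parts once:
  ∫_0^5 −u'' v dx = −[u'(x) v(x)]_0^5 + ∫_0^5 u'(x) v'(x) dx.
Thus ∫_0^5 u'(x) v'(x) dx = ∫_0^5 f(x) v(x) dx + [u'(x) v(x)]_0^5.
Choose V so that boundary terms are either known or forced to vanish.
u has inhomogeneous Neumann u'(0) = 0, u'(5) = 1. [u' v]_0^5 = (1)·v(5) − (0)·v(0) = v(5). Take V = H^1(0, 5); boundary term becomes part of RHS.
Weak formulation: find u (satisfying any essential BC) such that ∫_0^5 u'(x) v'(x) dx = ∫_0^5 f v dx + v(5) for all v ∈ V (Neumann data are natural BCs: they enter the RHS as boundary terms).
Substituting f(x) = 2*cos(2*π*x/5) - 1/5, the right-hand side is ∫_0^5 (2*cos(2*π*x/5) - 1/5) v dx + v(5).
Compatibility check (pure Neumann): taking v ≡ 1 ∈ V gives 0 = ∫_0^5 f dx + (1) − (0), i.e. ∫_0^5 f dx must equal u'(0) − u'(5) = -1. Indeed ∫_0^5 (2*cos(2*π*x/5) - 1/5) dx = -1, so the data are compatible. The solution is then unique only up to an additive constant (fix it e.g. by requiring ∫_0^5 u dx = 0).


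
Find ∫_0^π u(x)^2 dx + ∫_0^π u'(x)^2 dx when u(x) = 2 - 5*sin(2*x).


||u||_{H^1(0,π)}^2 = 133*π/2

u'(x) = -10*cos(2*x).
Expand u² and (u')² and integrate term by term on (0, π), using: for integers n ≥ 1, ∫_0^π sin²(nx) dx = ∫_0^π cos²(nx) dx = π/2; for n ≠ n', ∫_0^π sin(nx)sin(n'x) dx = ∫_0^π cos(nx)cos(n'x) dx = 0; and by product-to-sum, ∫_0^π sin(nx)cos(n'x) dx = ½∫_0^π [sin((n+n')x) + sin((n−n')x)] dx, which is 0 when n+n' is even and 2n/(n²−n'²) when n+n' is odd (it need not vanish on (0, π)). For the constant mode: ∫_0^π 1 dx = π, ∫_0^π cos(nx) dx = 0, ∫_0^π sin(nx) dx = (1−(−1)^n)/n.
  u² squared terms: (2)²·∫1 dx = 4·π = 4*π;  (-5)²·∫sin(2x)² dx = 25·π/2 = 25*π/2.
  u² cross terms: 2·(2)·(-5)·∫1·sin(2x) dx = -20·(0) = 0.
  So ∫_0^π u² dx = 4*π + 25*π/2 + 0 = 33*π/2.
  (u')² squared terms: (-10)²·∫cos(2x)² dx = 100·π/2 = 50*π.
  So ∫_0^π (u')² dx = 50*π.
||u||_{H^1}^2 = (33*π/2) + (50*π) = 133*π/2.


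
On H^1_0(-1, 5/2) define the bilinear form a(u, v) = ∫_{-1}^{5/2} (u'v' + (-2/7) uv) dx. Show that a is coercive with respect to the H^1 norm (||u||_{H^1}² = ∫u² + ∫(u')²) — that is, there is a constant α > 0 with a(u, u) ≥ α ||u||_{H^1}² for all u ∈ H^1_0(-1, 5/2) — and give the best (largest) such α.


α = 2*(-7 + 2*π^2)/(4*π^2 + 49)

Coercivity of a(·,·) on H^1_0(-1, 5/2) means a(u, u) ≥ α ||u||_{H^1}² for every u ∈ H^1_0.
The interval has length L = 7/2, and Poincaré/coercivity depend only on L. Here a(u, u) = ∫(u')² + (-2/7)·∫u².
Here c = -2/7 < 0 with |c| < (π/L)² = 4*π^2/49, so coercivity still holds. The condition a(u,u) ≥ α||u||_{H^1}² reads (1−α)∫(u')² ≥ (α−c)∫u². Any admissible α is ≤ 1 (rapidly oscillating u have ∫u²/∫(u')² → 0), and α = 1 would force 0 ≥ (1−c)∫u², impossible since c < 1; so 1−α > 0. By the sharp Poincaré inequality on H^1_0 of an interval of length L, ∫(u')² ≥ (π/L)²∫u² with equality for the first sine mode sin(π(x−x₀)/L) (x₀ the left endpoint), so the inequality holds for all u iff (1−α)(π/L)² ≥ α − c, i.e. α ≤ ((π/L)² + c)/((π/L)² + 1) = (1 + c(L/π)²)/(1 + (L/π)²). (Direct route, valid since c ≤ 0: Poincaré gives c∫u² ≥ c(L/π)²∫(u')², so a(u,u) ≥ (1 + c(L/π)²)∫(u')², while ||u||_{H^1}² ≤ (1 + (L/π)²)∫(u')²; dividing yields the same α.) With (π/L)² = 4*π^2/49 and c = -2/7, the largest admissible constant is α = ((π/L)² + c)/((π/L)² + 1).
Simplifying, α = 2*(-7 + 2*π^2)/(4*π^2 + 49).


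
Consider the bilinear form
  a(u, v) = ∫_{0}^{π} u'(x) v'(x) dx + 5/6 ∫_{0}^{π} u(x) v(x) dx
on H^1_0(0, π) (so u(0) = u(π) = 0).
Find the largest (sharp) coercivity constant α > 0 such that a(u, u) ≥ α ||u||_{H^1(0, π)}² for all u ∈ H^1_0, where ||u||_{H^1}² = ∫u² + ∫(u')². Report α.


α = 11/12

Coercivity of a(·,·) on H^1_0(0, π) means a(u, u) ≥ α ||u||_{H^1}² for every u ∈ H^1_0.
The interval has length L = π, and Poincaré/coercivity depend only on L. Here a(u, u) = ∫(u')² + (5/6)·∫u².
Here 0 < c = 5/6 < 1. The condition a(u,u) ≥ α||u||_{H^1}² reads (1−α)∫(u')² ≥ (α−c)∫u². Any admissible α is ≤ 1 (rapidly oscillating u have ∫u²/∫(u')² → 0), and α = 1 would force 0 ≥ (1−c)∫u², impossible since c < 1; so 1−α > 0. By the sharp Poincaré inequality on H^1_0 of an interval of length L, ∫(u')² ≥ (π/L)²∫u² with equality for the first sine mode sin(π(x−x₀)/L) (x₀ the left endpoint), so the inequality holds for all u iff (1−α)(π/L)² ≥ α − c, i.e. α ≤ ((π/L)² + c)/((π/L)² + 1) = (1 + c(L/π)²)/(1 + (L/π)²). With (π/L)² = 1 and c = 5/6, the largest admissible constant is α = ((π/L)² + c)/((π/L)² + 1).
Simplifying, α = 11/12.


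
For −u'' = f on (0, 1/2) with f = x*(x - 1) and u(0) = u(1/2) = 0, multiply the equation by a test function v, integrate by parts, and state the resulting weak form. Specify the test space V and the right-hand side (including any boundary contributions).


V = H^1_0(0, 1/2) (so v(0) = v(1/2) = 0); weak form: ∫_0^1/2 u'v' dx = ∫_0^1/2 (x*(x - 1)) v dx for all v ∈ V.

Multiply both sides by a test function v and integrate from 0 to 1/2:
  ∫_0^1/2 −u''(x) v(x) dx = ∫_0^1/2 f(x) v(x) dx.
Integrate the LHS by parts once:
  ∫_0^1/2 −u'' v dx = −[u'(x) v(x)]_0^1/2 + ∫_0^1/2 u'(x) v'(x) dx.
Thus ∫_0^1/2 u'(x) v'(x) dx = ∫_0^1/2 f(x) v(x) dx + [u'(x) v(x)]_0^1/2.
Choose V so that boundary terms are either known or forced to vanish.
u is Dirichlet: u(0) = u(1/2) = 0. Let V = H^1_0(0, 1/2); then v(0) = v(1/2) = 0, and [u' v]_0^1/2 = 0.
Weak formulation: find u (satisfying any essential BC) such that ∫_0^1/2 u'(x) v'(x) dx = ∫_0^1/2 f v dx for all v ∈ V.
Substituting f(x) = x*(x - 1), the right-hand side is ∫_0^1/2 (x*(x - 1)) v dx.


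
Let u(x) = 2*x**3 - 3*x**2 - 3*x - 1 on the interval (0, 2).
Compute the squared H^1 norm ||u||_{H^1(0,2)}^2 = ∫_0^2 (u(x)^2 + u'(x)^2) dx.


||u||_{H^1}^2 = 2392/35

The H^1 norm (squared) on an interval (0, L) is
  ||u||_{H^1}^2 = ∫_0^L u(x)^2 dx + ∫_0^L u'(x)^2 dx.
Compute u'(x) = 6*x**2 - 6*x - 3.
Then u(x)^2 = 4*x**6 - 12*x**5 - 3*x**4 + 14*x**3 + 15*x**2 + 6*x + 1 and u'(x)^2 = 36*x**4 - 72*x**3 + 36*x + 9.
Integrate each monomial from 0 to 2 using ∫_0^2 c·x^n dx = c·2^(n+1)/(n+1):
  ∫_0^2 u(x)^2 dx = ∫_0^2 (4*x^6 - 12*x^5 - 3*x^4 + 14*x^3 + 15*x^2 + 6*x + 1) dx. Term by term:
    ∫_0^2 4*x^6 dx = 512/7;  ∫_0^2 -12*x^5 dx = -128;  ∫_0^2 -3*x^4 dx = -96/5;
    ∫_0^2 14*x^3 dx = 56;  ∫_0^2 15*x^2 dx = 40;  ∫_0^2 6*x dx = 12;
    ∫_0^2 1 dx = 2.
  Sum: 512/7 − 128 − 96/5 + 56 + 40 + 12 + 2 = 1258/35.
  ∫_0^2 u'(x)^2 dx = ∫_0^2 (36*x^4 - 72*x^3 + 36*x + 9) dx. Term by term:
    ∫_0^2 36*x^4 dx = 1152/5;  ∫_0^2 -72*x^3 dx = -288;  ∫_0^2 36*x dx = 72;
    ∫_0^2 9 dx = 18.
  Sum: 1152/5 − 288 + 72 + 18 = 162/5.
Adding: ||u||_{H^1}^2 = 1258/35 + 162/5 = 2392/35.


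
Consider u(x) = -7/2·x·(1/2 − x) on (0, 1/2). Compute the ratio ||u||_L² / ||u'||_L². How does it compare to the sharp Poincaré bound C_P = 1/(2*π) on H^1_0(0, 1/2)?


||u||_L² / ||u'||_L² = sqrt(10)/20 < C_P = 1/(2*π).

u(x) = -7/2·x·(1/2 − x), so u'(x) = 7*x - 7/4.
u(x) = -7/2·x·(1/2 − x) vanishes at x = 0 and x = 1/2, so u ∈ H^1_0(0, 1/2). Differentiate via the product rule and integrate the resulting polynomials term by term.
  ∫_0^1/2 u² dx = ∫_0^1/2 (49*x^4/4 - 49*x^3/4 + 49*x^2/16) dx. Term by term:
    ∫_0^1/2 49*x^4/4 dx = 49/640;  ∫_0^1/2 -49*x^3/4 dx = -49/256;  ∫_0^1/2 49*x^2/16 dx = 49/384.
  Sum: 49/640 − 49/256 + 49/384 = 49/3840.
  ∫_0^1/2 (u')² dx = ∫_0^1/2 (49*x^2 - 49*x/2 + 49/16) dx. Term by term:
    ∫_0^1/2 49*x^2 dx = 49/24;  ∫_0^1/2 -49*x/2 dx = -49/16;  ∫_0^1/2 49/16 dx = 49/32.
  Sum: 49/24 − 49/16 + 49/32 = 49/96.
∫_0^1/2 u² dx = 49/3840, so ||u||_L² = 7*sqrt(15)/240.
∫_0^1/2 (u')² dx = 49/96, so ||u'||_L² = 7*sqrt(6)/24.
Ratio ||u||_L² / ||u'||_L² = sqrt(10)/20.
Sharp Poincaré constant on H^1_0(0, 1/2) is C_P = L/π = 1/(2*π), achieved by sin(2*π·x).
A polynomial bump cannot attain the sharp Poincaré constant (only the first sine eigenfunction does), so the ratio is strictly less than C_P, consistent with ||u||_L² ≤ C_P ||u'||_L².


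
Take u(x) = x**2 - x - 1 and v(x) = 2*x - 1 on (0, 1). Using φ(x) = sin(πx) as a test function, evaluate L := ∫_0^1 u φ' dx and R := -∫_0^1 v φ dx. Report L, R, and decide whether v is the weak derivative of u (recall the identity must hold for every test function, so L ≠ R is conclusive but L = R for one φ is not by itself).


LHS = 0, RHS = 0. Yes, v = u' weakly.

u(x) = x**2 - x - 1, classical derivative u'(x) = 2*x - 1.
φ(x) = sin(πx), so φ'(x) = π*cos(π*x).
Note φ(0) = φ(1) = 0, so the boundary term u·φ vanishes.
LHS = ∫_0^1 u(x) φ'(x) dx = ∫_0^1 (π*x^2*cos(π*x) - π*x*cos(π*x) - π*cos(π*x)) dx. Term by term:
  ∫_0^1 -π*cos(π*x) dx = 0;  ∫_0^1 π*x^2*cos(π*x) dx = -2/π;  ∫_0^1 -π*x*cos(π*x) dx = 2/π.
Sum: 0 − 2/π + 2/π = 0.
So LHS = 0.
∫_0^1 v(x) φ(x) dx = ∫_0^1 (2*x*sin(π*x) - sin(π*x)) dx. Term by term:
  ∫_0^1 -sin(π*x) dx = -2/π;  ∫_0^1 2*x*sin(π*x) dx = 2/π.
Sum: -2/π + 2/π = 0.
So RHS = -∫_0^1 v(x) φ(x) dx = 0.
LHS = RHS, so the identity holds for this test φ.
Moreover u is smooth here and v(x) = u'(x) = 2*x - 1 pointwise, so the identity holds for every test function. Hence v is the weak derivative of u.


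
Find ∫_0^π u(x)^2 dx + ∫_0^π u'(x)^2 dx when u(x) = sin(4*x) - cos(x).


||u||_{H^1(0,π)}^2 = -32/15 + 19*π/2

u'(x) = sin(x) + 4*cos(4*x).
Expand u² and (u')² and integrate term by term on (0, π), using: for integers n ≥ 1, ∫_0^π sin²(nx) dx = ∫_0^π cos²(nx) dx = π/2; for n ≠ n', ∫_0^π sin(nx)sin(n'x) dx = ∫_0^π cos(nx)cos(n'x) dx = 0; and by product-to-sum, ∫_0^π sin(nx)cos(n'x) dx = ½∫_0^π [sin((n+n')x) + sin((n−n')x)] dx, which is 0 when n+n' is even and 2n/(n²−n'²) when n+n' is odd (it need not vanish on (0, π)).
  u² squared terms: (-1)²·∫cos(x)² dx = 1·π/2 = π/2;  (1)²·∫sin(4x)² dx = 1·π/2 = π/2.
  u² cross terms: 2·(-1)·(1)·∫cos(x)·sin(4x) dx = -2·(8/15) = -16/15.
  So ∫_0^π u² dx = π/2 + π/2 − 16/15 = -16/15 + π.
  (u')² squared terms: (4)²·∫cos(4x)² dx = 16·π/2 = 8*π;  (1)²·∫sin(x)² dx = 1·π/2 = π/2.
  (u')² cross terms: 2·(4)·(1)·∫cos(4x)·sin(x) dx = 8·(-2/15) = -16/15.
  So ∫_0^π (u')² dx = 8*π + π/2 − 16/15 = -16/15 + 17*π/2.
||u||_{H^1}^2 = (-16/15 + π) + (-16/15 + 17*π/2) = -32/15 + 19*π/2.


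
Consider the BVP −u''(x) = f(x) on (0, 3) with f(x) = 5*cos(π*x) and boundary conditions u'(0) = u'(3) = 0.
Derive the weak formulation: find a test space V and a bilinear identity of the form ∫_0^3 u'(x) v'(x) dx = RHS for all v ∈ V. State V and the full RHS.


V = H^1(0, 3) (no boundary constraint on v; u is determined up to an additive constant); weak form: ∫_0^3 u'v' dx = ∫_0^3 (5*cos(π*x)) v dx for all v ∈ V.

Multiply both sides by a test function v and integrate from 0 to 3:
  ∫_0^3 −u''(x) v(x) dx = ∫_0^3 f(x) v(x) dx.
Integrate the LHS by parts once:
  ∫_0^3 −u'' v dx = −[u'(x) v(x)]_0^3 + ∫_0^3 u'(x) v'(x) dx.
Thus ∫_0^3 u'(x) v'(x) dx = ∫_0^3 f(x) v(x) dx + [u'(x) v(x)]_0^3.
Choose V so that boundary terms are either known or forced to vanish.
u has homogeneous Neumann: u'(0) = u'(3) = 0. So [u' v]_0^3 = 0·v(3) − 0·v(0) = 0 for any v; take V = H^1(0, 3).
Weak formulation: find u (satisfying any essential BC) such that ∫_0^3 u'(x) v'(x) dx = ∫_0^3 f v dx for all v ∈ V (homogeneous Neumann, so boundary terms vanish).
Substituting f(x) = 5*cos(π*x), the right-hand side is ∫_0^3 (5*cos(π*x)) v dx.
Compatibility check (pure Neumann): taking v ≡ 1 ∈ V gives 0 = ∫_0^3 f dx + (0) − (0), i.e. ∫_0^3 f dx must equal u'(0) − u'(3) = 0. Indeed ∫_0^3 (5*cos(π*x)) dx = 0, so the data are compatible. The solution is then unique only up to an additive constant (fix it e.g. by requiring ∫_0^3 u dx = 0).


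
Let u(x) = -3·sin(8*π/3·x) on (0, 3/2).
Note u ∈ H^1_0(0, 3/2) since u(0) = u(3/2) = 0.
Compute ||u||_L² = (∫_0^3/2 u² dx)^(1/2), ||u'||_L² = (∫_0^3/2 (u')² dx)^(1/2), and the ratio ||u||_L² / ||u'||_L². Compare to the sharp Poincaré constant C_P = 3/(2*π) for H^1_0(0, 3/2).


||u||_L² / ||u'||_L² = 3/(8*π) < C_P = 3/(2*π).

u(x) = -3·sin(8*π/3·x), so u'(x) = -8*π*cos(8*π*x/3).
Writing u(x) = A·sin(kπx/L) with A = -3 and k = 4, use ∫_0^L sin²(kπx/L) dx = L/2 and ∫_0^L cos²(kπx/L) dx = L/2.
u² = 9·sin²(8*π/3·x) and (u')² = 64*π^2·cos²(8*π/3·x), and each of sin², cos² integrates to L/2 = 3/4 over (0, 3/2).
∫_0^3/2 u² dx = 27/4, so ||u||_L² = 3*sqrt(3)/2.
∫_0^3/2 (u')² dx = 48*π^2, so ||u'||_L² = 4*sqrt(3)*π.
Ratio ||u||_L² / ||u'||_L² = 3/(8*π).
Sharp Poincaré constant on H^1_0(0, 3/2) is C_P = L/π = 3/(2*π), achieved by sin(2*π/3·x).
This is the k = 4 harmonic; the ratio L/(kπ) is strictly less than C_P = L/π, consistent with the sharp inequality ||u||_L² ≤ C_P ||u'||_L².


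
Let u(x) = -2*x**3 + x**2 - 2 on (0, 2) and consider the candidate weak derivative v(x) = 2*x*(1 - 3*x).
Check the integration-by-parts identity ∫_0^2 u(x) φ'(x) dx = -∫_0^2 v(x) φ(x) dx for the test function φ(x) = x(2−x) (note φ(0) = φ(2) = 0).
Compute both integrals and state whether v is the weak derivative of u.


LHS = 104/15, RHS = 104/15. Yes, v = u' weakly.

u(x) = -2*x**3 + x**2 - 2, classical derivative u'(x) = -6*x**2 + 2*x.
φ(x) = x(2−x), so φ'(x) = 2 - 2*x.
Note φ(0) = φ(2) = 0, so the boundary term u·φ vanishes.
LHS = ∫_0^2 u(x) φ'(x) dx = ∫_0^2 (4*x^4 - 6*x^3 + 2*x^2 + 4*x - 4) dx. Term by term:
  ∫_0^2 4*x^4 dx = 128/5;  ∫_0^2 -6*x^3 dx = -24;  ∫_0^2 2*x^2 dx = 16/3;
  ∫_0^2 4*x dx = 8;  ∫_0^2 -4 dx = -8.
Sum: 128/5 − 24 + 16/3 + 8 − 8 = 104/15.
So LHS = 104/15.
∫_0^2 v(x) φ(x) dx = ∫_0^2 (6*x^4 - 14*x^3 + 4*x^2) dx. Term by term:
  ∫_0^2 6*x^4 dx = 192/5;  ∫_0^2 -14*x^3 dx = -56;  ∫_0^2 4*x^2 dx = 32/3.
Sum: 192/5 − 56 + 32/3 = -104/15.
So RHS = -∫_0^2 v(x) φ(x) dx = 104/15.
LHS = RHS, so the identity holds for this test φ.
Moreover u is smooth here and v(x) = u'(x) = -6*x**2 + 2*x pointwise, so the identity holds for every test function. Hence v is the weak derivative of u.


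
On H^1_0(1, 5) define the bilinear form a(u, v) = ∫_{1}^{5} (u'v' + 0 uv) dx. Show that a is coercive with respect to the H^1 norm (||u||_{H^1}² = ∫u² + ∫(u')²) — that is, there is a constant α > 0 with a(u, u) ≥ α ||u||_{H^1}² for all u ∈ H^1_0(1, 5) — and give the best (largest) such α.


α = π^2/(π^2 + 16)

Coercivity of a(·,·) on H^1_0(1, 5) means a(u, u) ≥ α ||u||_{H^1}² for every u ∈ H^1_0.
The interval has length L = 4, and Poincaré/coercivity depend only on L. Here a(u, u) = ∫(u')² + (0)·∫u².
Here c = 0, so a(u,u) = ∫(u')² alone. The condition a(u,u) ≥ α||u||_{H^1}² reads (1−α)∫(u')² ≥ (α−c)∫u². Any admissible α is ≤ 1 (rapidly oscillating u have ∫u²/∫(u')² → 0), and α = 1 would force 0 ≥ (1−c)∫u², impossible since c < 1; so 1−α > 0. By the sharp Poincaré inequality on H^1_0 of an interval of length L, ∫(u')² ≥ (π/L)²∫u² with equality for the first sine mode sin(π(x−x₀)/L) (x₀ the left endpoint), so the inequality holds for all u iff (1−α)(π/L)² ≥ α − c, i.e. α ≤ ((π/L)² + c)/((π/L)² + 1) = (1 + c(L/π)²)/(1 + (L/π)²). (Direct route, valid since c ≤ 0: Poincaré gives c∫u² ≥ c(L/π)²∫(u')², so a(u,u) ≥ (1 + c(L/π)²)∫(u')², while ||u||_{H^1}² ≤ (1 + (L/π)²)∫(u')²; dividing yields the same α.) With (π/L)² = π^2/16 and c = 0, the largest admissible constant is α = ((π/L)² + c)/((π/L)² + 1).
Simplifying, α = π^2/(π^2 + 16).


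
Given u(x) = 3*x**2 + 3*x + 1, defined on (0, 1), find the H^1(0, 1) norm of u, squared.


||u||_{H^1}^2 = 543/10

The H^1 norm (squared) on an interval (0, L) is
  ||u||_{H^1}^2 = ∫_0^L u(x)^2 dx + ∫_0^L u'(x)^2 dx.
Compute u'(x) = 6*x + 3.
Then u(x)^2 = 9*x**4 + 18*x**3 + 15*x**2 + 6*x + 1 and u'(x)^2 = 36*x**2 + 36*x + 9.
Integrate each monomial from 0 to 1 using ∫_0^1 c·x^n dx = c·1^(n+1)/(n+1):
  ∫_0^1 u(x)^2 dx = ∫_0^1 (9*x^4 + 18*x^3 + 15*x^2 + 6*x + 1) dx. Term by term:
    ∫_0^1 9*x^4 dx = 9/5;  ∫_0^1 18*x^3 dx = 9/2;  ∫_0^1 15*x^2 dx = 5;
    ∫_0^1 6*x dx = 3;  ∫_0^1 1 dx = 1.
  Sum: 9/5 + 9/2 + 5 + 3 + 1 = 153/10.
  ∫_0^1 u'(x)^2 dx = ∫_0^1 (36*x^2 + 36*x + 9) dx. Term by term:
    ∫_0^1 36*x^2 dx = 12;  ∫_0^1 36*x dx = 18;  ∫_0^1 9 dx = 9.
  Sum: 12 + 18 + 9 = 39.
Adding: ||u||_{H^1}^2 = 153/10 + 39 = 543/10.


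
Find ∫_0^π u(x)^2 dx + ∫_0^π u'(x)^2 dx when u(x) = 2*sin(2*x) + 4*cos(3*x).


||u||_{H^1(0,π)}^2 = -128 + 90*π

u'(x) = -12*sin(3*x) + 4*cos(2*x).
Expand u² and (u')² and integrate term by term on (0, π), using: for integers n ≥ 1, ∫_0^π sin²(nx) dx = ∫_0^π cos²(nx) dx = π/2; for n ≠ n', ∫_0^π sin(nx)sin(n'x) dx = ∫_0^π cos(nx)cos(n'x) dx = 0; and by product-to-sum, ∫_0^π sin(nx)cos(n'x) dx = ½∫_0^π [sin((n+n')x) + sin((n−n')x)] dx, which is 0 when n+n' is even and 2n/(n²−n'²) when n+n' is odd (it need not vanish on (0, π)).
  u² squared terms: (2)²·∫sin(2x)² dx = 4·π/2 = 2*π;  (4)²·∫cos(3x)² dx = 16·π/2 = 8*π.
  u² cross terms: 2·(2)·(4)·∫sin(2x)·cos(3x) dx = 16·(-4/5) = -64/5.
  So ∫_0^π u² dx = 2*π + 8*π − 64/5 = -64/5 + 10*π.
  (u')² squared terms: (-12)²·∫sin(3x)² dx = 144·π/2 = 72*π;  (4)²·∫cos(2x)² dx = 16·π/2 = 8*π.
  (u')² cross terms: 2·(-12)·(4)·∫sin(3x)·cos(2x) dx = -96·(6/5) = -576/5.
  So ∫_0^π (u')² dx = 72*π + 8*π − 576/5 = -576/5 + 80*π.
||u||_{H^1}^2 = (-64/5 + 10*π) + (-576/5 + 80*π) = -128 + 90*π.


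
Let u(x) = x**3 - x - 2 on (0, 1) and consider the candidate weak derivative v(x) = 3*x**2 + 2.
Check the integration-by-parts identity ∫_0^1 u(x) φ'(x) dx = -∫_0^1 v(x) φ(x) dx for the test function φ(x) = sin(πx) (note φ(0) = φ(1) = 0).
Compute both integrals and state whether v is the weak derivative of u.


LHS = (12 - π^2)/π^3, RHS = -7/π + 12/π^3. No, v is not the weak derivative of u.

u(x) = x**3 - x - 2, classical derivative u'(x) = 3*x**2 - 1.
φ(x) = sin(πx), so φ'(x) = π*cos(π*x).
Note φ(0) = φ(1) = 0, so the boundary term u·φ vanishes.
LHS = ∫_0^1 u(x) φ'(x) dx = ∫_0^1 (π*x^3*cos(π*x) - π*x*cos(π*x) - 2*π*cos(π*x)) dx. Term by term:
  ∫_0^1 -2*π*cos(π*x) dx = 0;  ∫_0^1 π*x^3*cos(π*x) dx = -3/π + 12/π^3;  ∫_0^1 -π*x*cos(π*x) dx = 2/π.
Sum: 0 + -3/π + 12/π^3 + 2/π = (12 - π^2)/π^3.
So LHS = (12 - π^2)/π^3.
∫_0^1 v(x) φ(x) dx = ∫_0^1 (3*x^2*sin(π*x) + 2*sin(π*x)) dx. Term by term:
  ∫_0^1 2*sin(π*x) dx = 4/π;  ∫_0^1 3*x^2*sin(π*x) dx = -12/π^3 + 3/π.
Sum: 4/π + -12/π^3 + 3/π = -12/π^3 + 7/π.
So RHS = -∫_0^1 v(x) φ(x) dx = -7/π + 12/π^3.
LHS − RHS = 6/π ≠ 0, so the identity fails.
(For a valid weak derivative the identity must hold for EVERY test function, in particular this one. The failure shows v is NOT the weak derivative of u.)
Correct weak derivative would be u'(x) = 3*x**2 - 1.


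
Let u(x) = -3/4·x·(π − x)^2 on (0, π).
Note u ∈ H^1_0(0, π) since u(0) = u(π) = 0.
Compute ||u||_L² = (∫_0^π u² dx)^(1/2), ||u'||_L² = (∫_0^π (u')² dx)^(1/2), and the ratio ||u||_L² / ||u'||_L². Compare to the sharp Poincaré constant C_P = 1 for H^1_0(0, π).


||u||_L² / ||u'||_L² = sqrt(14)*π/14 < C_P = 1.

u(x) = -3/4·x·(π − x)^2, so u'(x) = 3*(π - 3*x)*(x - π)/4.
u(x) = -3/4·x·(π − x)^2 vanishes at x = 0 and x = π, so u ∈ H^1_0(0, π). Differentiate via the product rule and integrate the resulting polynomials term by term.
  ∫_0^π u² dx = ∫_0^π (9*x^6/16 - 9*π*x^5/4 + 27*π^2*x^4/8 - 9*π^3*x^3/4 + 9*π^4*x^2/16) dx. Term by term:
    ∫_0^π 9*x^6/16 dx = 9*π^7/112;  ∫_0^π -9*π*x^5/4 dx = -3*π^7/8;  ∫_0^π 27*π^2*x^4/8 dx = 27*π^7/40;
    ∫_0^π -9*π^3*x^3/4 dx = -9*π^7/16;  ∫_0^π 9*π^4*x^2/16 dx = 3*π^7/16.
  Sum: 9*π^7/112 − 3*π^7/8 + 27*π^7/40 − 9*π^7/16 + 3*π^7/16 = 3*π^7/560.
  ∫_0^π (u')² dx = ∫_0^π (81*x^4/16 - 27*π*x^3/2 + 99*π^2*x^2/8 - 9*π^3*x/2 + 9*π^4/16) dx. Term by term:
    ∫_0^π 81*x^4/16 dx = 81*π^5/80;  ∫_0^π -27*π*x^3/2 dx = -27*π^5/8;  ∫_0^π 99*π^2*x^2/8 dx = 33*π^5/8;
    ∫_0^π -9*π^3*x/2 dx = -9*π^5/4;  ∫_0^π 9*π^4/16 dx = 9*π^5/16.
  Sum: 81*π^5/80 − 27*π^5/8 + 33*π^5/8 − 9*π^5/4 + 9*π^5/16 = 3*π^5/40.
∫_0^π u² dx = 3*π^7/560, so ||u||_L² = sqrt(105)*π^(7/2)/140.
∫_0^π (u')² dx = 3*π^5/40, so ||u'||_L² = sqrt(30)*π^(5/2)/20.
Ratio ||u||_L² / ||u'||_L² = sqrt(14)*π/14.
Sharp Poincaré constant on H^1_0(0, π) is C_P = L/π = 1, achieved by sin(x).
A polynomial bump cannot attain the sharp Poincaré constant (only the first sine eigenfunction does), so the ratio is strictly less than C_P, consistent with ||u||_L² ≤ C_P ||u'||_L².


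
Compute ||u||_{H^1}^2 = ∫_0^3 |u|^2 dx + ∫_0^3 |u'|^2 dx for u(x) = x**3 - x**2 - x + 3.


||u||_{H^1}^2 = 11733/35

The H^1 norm (squared) on an interval (0, L) is
  ||u||_{H^1}^2 = ∫_0^L u(x)^2 dx + ∫_0^L u'(x)^2 dx.
Compute u'(x) = 3*x**2 - 2*x - 1.
Then u(x)^2 = x**6 - 2*x**5 - x**4 + 8*x**3 - 5*x**2 - 6*x + 9 and u'(x)^2 = 9*x**4 - 12*x**3 - 2*x**2 + 4*x + 1.
Integrate each monomial from 0 to 3 using ∫_0^3 c·x^n dx = c·3^(n+1)/(n+1):
  ∫_0^3 u(x)^2 dx = ∫_0^3 (x^6 - 2*x^5 - x^4 + 8*x^3 - 5*x^2 - 6*x + 9) dx. Term by term:
    ∫_0^3 x^6 dx = 2187/7;  ∫_0^3 -2*x^5 dx = -243;  ∫_0^3 -x^4 dx = -243/5;
    ∫_0^3 8*x^3 dx = 162;  ∫_0^3 -5*x^2 dx = -45;  ∫_0^3 -6*x dx = -27;
    ∫_0^3 9 dx = 27.
  Sum: 2187/7 − 243 − 243/5 + 162 − 45 − 27 + 27 = 4824/35.
  ∫_0^3 u'(x)^2 dx = ∫_0^3 (9*x^4 - 12*x^3 - 2*x^2 + 4*x + 1) dx. Term by term:
    ∫_0^3 9*x^4 dx = 2187/5;  ∫_0^3 -12*x^3 dx = -243;  ∫_0^3 -2*x^2 dx = -18;
    ∫_0^3 4*x dx = 18;  ∫_0^3 1 dx = 3.
  Sum: 2187/5 − 243 − 18 + 18 + 3 = 987/5.
Adding: ||u||_{H^1}^2 = 4824/35 + 987/5 = 11733/35.


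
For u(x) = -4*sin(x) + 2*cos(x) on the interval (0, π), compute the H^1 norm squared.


||u||_{H^1(0,π)}^2 = 20*π

u'(x) = -2*sin(x) - 4*cos(x).
Expand u² and (u')² and integrate term by term on (0, π), using: for integers n ≥ 1, ∫_0^π sin²(nx) dx = ∫_0^π cos²(nx) dx = π/2; for n ≠ n', ∫_0^π sin(nx)sin(n'x) dx = ∫_0^π cos(nx)cos(n'x) dx = 0; and by product-to-sum, ∫_0^π sin(nx)cos(n'x) dx = ½∫_0^π [sin((n+n')x) + sin((n−n')x)] dx, which is 0 when n+n' is even and 2n/(n²−n'²) when n+n' is odd (it need not vanish on (0, π)).
  u² squared terms: (-4)²·∫sin(x)² dx = 16·π/2 = 8*π;  (2)²·∫cos(x)² dx = 4·π/2 = 2*π.
  u² cross terms: 2·(-4)·(2)·∫sin(x)·cos(x) dx = -16·(0) = 0.
  So ∫_0^π u² dx = 8*π + 2*π + 0 = 10*π.
  (u')² squared terms: (-4)²·∫cos(x)² dx = 16·π/2 = 8*π;  (-2)²·∫sin(x)² dx = 4·π/2 = 2*π.
  (u')² cross terms: 2·(-4)·(-2)·∫cos(x)·sin(x) dx = 16·(0) = 0.
  So ∫_0^π (u')² dx = 8*π + 2*π + 0 = 10*π.
||u||_{H^1}^2 = (10*π) + (10*π) = 20*π.


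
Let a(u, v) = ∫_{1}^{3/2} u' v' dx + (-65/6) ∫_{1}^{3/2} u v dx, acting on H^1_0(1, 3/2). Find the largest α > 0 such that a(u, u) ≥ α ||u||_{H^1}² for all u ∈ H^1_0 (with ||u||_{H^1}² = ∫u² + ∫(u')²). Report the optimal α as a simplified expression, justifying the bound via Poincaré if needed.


α = (-65 + 24*π^2)/(6*(1 + 4*π^2))

Coercivity of a(·,·) on H^1_0(1, 3/2) means a(u, u) ≥ α ||u||_{H^1}² for every u ∈ H^1_0.
The interval has length L = 1/2, and Poincaré/coercivity depend only on L. Here a(u, u) = ∫(u')² + (-65/6)·∫u².
Here c = -65/6 < 0 with |c| < (π/L)² = 4*π^2, so coercivity still holds. The condition a(u,u) ≥ α||u||_{H^1}² reads (1−α)∫(u')² ≥ (α−c)∫u². Any admissible α is ≤ 1 (rapidly oscillating u have ∫u²/∫(u')² → 0), and α = 1 would force 0 ≥ (1−c)∫u², impossible since c < 1; so 1−α > 0. By the sharp Poincaré inequality on H^1_0 of an interval of length L, ∫(u')² ≥ (π/L)²∫u² with equality for the first sine mode sin(π(x−x₀)/L) (x₀ the left endpoint), so the inequality holds for all u iff (1−α)(π/L)² ≥ α − c, i.e. α ≤ ((π/L)² + c)/((π/L)² + 1) = (1 + c(L/π)²)/(1 + (L/π)²). (Direct route, valid since c ≤ 0: Poincaré gives c∫u² ≥ c(L/π)²∫(u')², so a(u,u) ≥ (1 + c(L/π)²)∫(u')², while ||u||_{H^1}² ≤ (1 + (L/π)²)∫(u')²; dividing yields the same α.) With (π/L)² = 4*π^2 and c = -65/6, the largest admissible constant is α = ((π/L)² + c)/((π/L)² + 1).
Simplifying, α = (-65 + 24*π^2)/(6*(1 + 4*π^2)).


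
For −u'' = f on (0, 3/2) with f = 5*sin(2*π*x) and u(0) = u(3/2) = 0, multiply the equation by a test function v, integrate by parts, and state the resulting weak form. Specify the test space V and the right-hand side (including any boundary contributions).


V = H^1_0(0, 3/2) (so v(0) = v(3/2) = 0); weak form: ∫_0^3/2 u'v' dx = ∫_0^3/2 (5*sin(2*π*x)) v dx for all v ∈ V.

Multiply both sides by a test function v and integrate from 0 to 3/2:
  ∫_0^3/2 −u''(x) v(x) dx = ∫_0^3/2 f(x) v(x) dx.
Integrate the LHS by parts once:
  ∫_0^3/2 −u'' v dx = −[u'(x) v(x)]_0^3/2 + ∫_0^3/2 u'(x) v'(x) dx.
Thus ∫_0^3/2 u'(x) v'(x) dx = ∫_0^3/2 f(x) v(x) dx + [u'(x) v(x)]_0^3/2.
Choose V so that boundary terms are either known or forced to vanish.
u is Dirichlet: u(0) = u(3/2) = 0. Let V = H^1_0(0, 3/2); then v(0) = v(3/2) = 0, and [u' v]_0^3/2 = 0.
Weak formulation: find u (satisfying any essential BC) such that ∫_0^3/2 u'(x) v'(x) dx = ∫_0^3/2 f v dx for all v ∈ V.
Substituting f(x) = 5*sin(2*π*x), the right-hand side is ∫_0^3/2 (5*sin(2*π*x)) v dx.


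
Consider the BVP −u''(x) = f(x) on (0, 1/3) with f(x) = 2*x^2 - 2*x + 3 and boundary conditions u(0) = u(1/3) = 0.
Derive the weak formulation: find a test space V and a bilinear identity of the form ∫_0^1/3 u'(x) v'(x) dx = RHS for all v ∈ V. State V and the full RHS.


V = H^1_0(0, 1/3) (so v(0) = v(1/3) = 0); weak form: ∫_0^1/3 u'v' dx = ∫_0^1/3 (2*x^2 - 2*x + 3) v dx for all v ∈ V.

Multiply both sides by a test function v and integrate from 0 to 1/3:
  ∫_0^1/3 −u''(x) v(x) dx = ∫_0^1/3 f(x) v(x) dx.
Integrate the LHS by parts once:
  ∫_0^1/3 −u'' v dx = −[u'(x) v(x)]_0^1/3 + ∫_0^1/3 u'(x) v'(x) dx.
Thus ∫_0^1/3 u'(x) v'(x) dx = ∫_0^1/3 f(x) v(x) dx + [u'(x) v(x)]_0^1/3.
Choose V so that boundary terms are either known or forced to vanish.
u is Dirichlet: u(0) = u(1/3) = 0. Let V = H^1_0(0, 1/3); then v(0) = v(1/3) = 0, and [u' v]_0^1/3 = 0.
Weak formulation: find u (satisfying any essential BC) such that ∫_0^1/3 u'(x) v'(x) dx = ∫_0^1/3 f v dx for all v ∈ V.
Substituting f(x) = 2*x^2 - 2*x + 3, the right-hand side is ∫_0^1/3 (2*x^2 - 2*x + 3) v dx.


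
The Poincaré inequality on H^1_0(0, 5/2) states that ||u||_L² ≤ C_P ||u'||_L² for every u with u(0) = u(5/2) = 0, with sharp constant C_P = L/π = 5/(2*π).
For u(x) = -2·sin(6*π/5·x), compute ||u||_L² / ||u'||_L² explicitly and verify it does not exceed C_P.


||u||_L² / ||u'||_L² = 5/(6*π) < C_P = 5/(2*π).

u(x) = -2·sin(6*π/5·x), so u'(x) = -12*π*cos(6*π*x/5)/5.
Writing u(x) = A·sin(kπx/L) with A = -2 and k = 3, use ∫_0^L sin²(kπx/L) dx = L/2 and ∫_0^L cos²(kπx/L) dx = L/2.
u² = 4·sin²(6*π/5·x) and (u')² = 144*π^2/25·cos²(6*π/5·x), and each of sin², cos² integrates to L/2 = 5/4 over (0, 5/2).
∫_0^5/2 u² dx = 5, so ||u||_L² = sqrt(5).
∫_0^5/2 (u')² dx = 36*π^2/5, so ||u'||_L² = 6*sqrt(5)*π/5.
Ratio ||u||_L² / ||u'||_L² = 5/(6*π).
Sharp Poincaré constant on H^1_0(0, 5/2) is C_P = L/π = 5/(2*π), achieved by sin(2*π/5·x).
This is the k = 3 harmonic; the ratio L/(kπ) is strictly less than C_P = L/π, consistent with the sharp inequality ||u||_L² ≤ C_P ||u'||_L².


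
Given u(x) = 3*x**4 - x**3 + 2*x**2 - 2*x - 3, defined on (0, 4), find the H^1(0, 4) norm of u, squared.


||u||_{H^1}^2 = 3748876/7

The H^1 norm (squared) on an interval (0, L) is
  ||u||_{H^1}^2 = ∫_0^L u(x)^2 dx + ∫_0^L u'(x)^2 dx.
Compute u'(x) = 12*x**3 - 3*x**2 + 4*x - 2.
Then u(x)^2 = 9*x**8 - 6*x**7 + 13*x**6 - 16*x**5 - 10*x**4 - 2*x**3 - 8*x**2 + 12*x + 9 and u'(x)^2 = 144*x**6 - 72*x**5 + 105*x**4 - 72*x**3 + 28*x**2 - 16*x + 4.
Integrate each monomial from 0 to 4 using ∫_0^4 c·x^n dx = c·4^(n+1)/(n+1):
  ∫_0^4 u(x)^2 dx = ∫_0^4 (9*x^8 - 6*x^7 + 13*x^6 - 16*x^5 - 10*x^4 - 2*x^3 - 8*x^2 + 12*x + 9) dx. Term by term:
    ∫_0^4 9*x^8 dx = 262144;  ∫_0^4 -6*x^7 dx = -49152;  ∫_0^4 13*x^6 dx = 212992/7;
    ∫_0^4 -16*x^5 dx = -32768/3;  ∫_0^4 -10*x^4 dx = -2048;  ∫_0^4 -2*x^3 dx = -128;
    ∫_0^4 -8*x^2 dx = -512/3;  ∫_0^4 12*x dx = 96;  ∫_0^4 9 dx = 36.
  Sum: 262144 − 49152 + 212992/7 − 32768/3 − 2048 − 128 − 512/3 + 96 + 36 = 4835924/21.
  ∫_0^4 u'(x)^2 dx = ∫_0^4 (144*x^6 - 72*x^5 + 105*x^4 - 72*x^3 + 28*x^2 - 16*x + 4) dx. Term by term:
    ∫_0^4 144*x^6 dx = 2359296/7;  ∫_0^4 -72*x^5 dx = -49152;  ∫_0^4 105*x^4 dx = 21504;
    ∫_0^4 -72*x^3 dx = -4608;  ∫_0^4 28*x^2 dx = 1792/3;  ∫_0^4 -16*x dx = -128;
    ∫_0^4 4 dx = 16.
  Sum: 2359296/7 − 49152 + 21504 − 4608 + 1792/3 − 128 + 16 = 6410704/21.
Adding: ||u||_{H^1}^2 = 4835924/21 + 6410704/21 = 3748876/7.


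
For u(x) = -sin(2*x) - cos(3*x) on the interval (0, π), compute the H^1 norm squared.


||u||_{H^1(0,π)}^2 = -16 + 15*π/2

u'(x) = 3*sin(3*x) - 2*cos(2*x).
Expand u² and (u')² and integrate term by term on (0, π), using: for integers n ≥ 1, ∫_0^π sin²(nx) dx = ∫_0^π cos²(nx) dx = π/2; for n ≠ n', ∫_0^π sin(nx)sin(n'x) dx = ∫_0^π cos(nx)cos(n'x) dx = 0; and by product-to-sum, ∫_0^π sin(nx)cos(n'x) dx = ½∫_0^π [sin((n+n')x) + sin((n−n')x)] dx, which is 0 when n+n' is even and 2n/(n²−n'²) when n+n' is odd (it need not vanish on (0, π)).
  u² squared terms: (-1)²·∫cos(3x)² dx = 1·π/2 = π/2;  (-1)²·∫sin(2x)² dx = 1·π/2 = π/2.
  u² cross terms: 2·(-1)·(-1)·∫cos(3x)·sin(2x) dx = 2·(-4/5) = -8/5.
  So ∫_0^π u² dx = π/2 + π/2 − 8/5 = -8/5 + π.
  (u')² squared terms: (-2)²·∫cos(2x)² dx = 4·π/2 = 2*π;  (3)²·∫sin(3x)² dx = 9·π/2 = 9*π/2.
  (u')² cross terms: 2·(-2)·(3)·∫cos(2x)·sin(3x) dx = -12·(6/5) = -72/5.
  So ∫_0^π (u')² dx = 2*π + 9*π/2 − 72/5 = -72/5 + 13*π/2.
||u||_{H^1}^2 = (-8/5 + π) + (-72/5 + 13*π/2) = -16 + 15*π/2.
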